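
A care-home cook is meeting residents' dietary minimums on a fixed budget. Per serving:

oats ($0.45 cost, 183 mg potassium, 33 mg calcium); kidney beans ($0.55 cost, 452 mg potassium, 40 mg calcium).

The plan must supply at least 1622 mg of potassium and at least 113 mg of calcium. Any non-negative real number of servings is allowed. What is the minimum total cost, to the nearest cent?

oats only: max(1622/183, 113/33) = 8.863 servings → $3.99.
kidney beans only: max(1622/452, 113/40) = 3.588 servings → $1.97.
oats + kidney beans with both targets exact would need a negative amount; discard.
So the least-cost plan costs $1.97.

$1.97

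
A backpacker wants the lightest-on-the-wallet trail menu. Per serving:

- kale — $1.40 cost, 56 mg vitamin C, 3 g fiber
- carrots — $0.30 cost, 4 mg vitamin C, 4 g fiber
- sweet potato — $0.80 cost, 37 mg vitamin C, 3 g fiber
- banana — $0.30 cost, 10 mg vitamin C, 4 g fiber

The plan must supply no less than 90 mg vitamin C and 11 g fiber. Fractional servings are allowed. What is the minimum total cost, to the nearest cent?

$2.04

Compare the cost at each extreme point of the feasible region.
kale only: max(90/56, 11/3) = 3.667 servings → $5.13.
carrots only: max(90/4, 11/4) = 22.5 servings → $6.75.
sweet potato only: max(90/37, 11/3) = 3.667 servings → $2.93.
banana only: max(90/10, 11/4) = 9 servings → $2.70.
kale + carrots with both tight: 1.491 servings and 1.632 servings → $2.58.
kale + sweet potato: the both-tight solution has a negative serving — not a feasible corner.
kale + banana with both tight: 1.289 servings and 1.784 servings → $2.34.
carrots + sweet potato with both tight: 1.007 servings and 2.324 servings → $2.16.
carrots + banana: intersection lies outside the first quadrant.
sweet potato + banana with both tight: 2.119 servings and 1.161 servings → $2.04.
The minimum over all feasible corners is $2.04.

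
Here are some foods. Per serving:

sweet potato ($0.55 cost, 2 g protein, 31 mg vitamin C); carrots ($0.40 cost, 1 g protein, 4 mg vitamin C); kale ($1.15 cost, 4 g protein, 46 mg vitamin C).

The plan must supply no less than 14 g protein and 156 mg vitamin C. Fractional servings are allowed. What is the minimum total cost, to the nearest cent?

$3.85

The cheapest plan sits at a corner of the feasible region — with two constraints it uses at most two foods.
sweet potato only: max(14/2, 156/31) = 7 servings → $3.85.
carrots only: max(14/1, 156/4) = 39 servings → $15.60.
kale only: max(14/4, 156/46) = 3.5 servings → $4.03.
sweet potato + carrots with both tight: 4.348 servings and 5.304 servings → $4.51.
sweet potato + kale: the both-tight solution has a negative serving — not a feasible corner.
carrots + kale with both tight: 0.6667 servings and 3.333 servings → $4.10.
Cheapest feasible corner: $3.85.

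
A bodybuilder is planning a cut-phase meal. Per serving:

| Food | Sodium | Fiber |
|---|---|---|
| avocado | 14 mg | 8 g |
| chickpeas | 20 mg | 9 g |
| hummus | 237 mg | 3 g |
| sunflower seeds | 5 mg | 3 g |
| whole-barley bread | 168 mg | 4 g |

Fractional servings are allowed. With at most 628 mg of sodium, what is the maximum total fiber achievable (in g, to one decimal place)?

Fiber per mg sodium: sunflower seeds 0.6, avocado 0.5714, chickpeas 0.45, whole-barley bread 0.02381, hummus 0.01266.
With no serving limits, spend the whole sodium allowance on sunflower seeds: 628 mg / 5 mg × 3 g = 376.8 g.

376.8 g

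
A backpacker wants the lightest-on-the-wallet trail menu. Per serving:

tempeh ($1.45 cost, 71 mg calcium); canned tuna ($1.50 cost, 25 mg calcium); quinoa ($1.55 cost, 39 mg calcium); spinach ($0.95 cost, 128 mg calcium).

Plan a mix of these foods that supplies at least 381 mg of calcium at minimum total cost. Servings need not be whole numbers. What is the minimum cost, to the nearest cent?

Cost per mg of calcium: spinach $0.0074, tempeh $0.0204, quinoa $0.0397, canned tuna $0.0600.
With no serving limits, use only spinach: 381 mg / 128 mg = 2.977 servings × $0.95 = $2.83.

$2.83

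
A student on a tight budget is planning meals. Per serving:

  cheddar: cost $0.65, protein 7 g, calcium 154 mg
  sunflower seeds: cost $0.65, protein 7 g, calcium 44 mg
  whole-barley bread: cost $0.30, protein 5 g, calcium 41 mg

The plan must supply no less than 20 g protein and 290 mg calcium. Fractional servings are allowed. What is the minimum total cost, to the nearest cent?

Two binding constraints pin down two serving amounts, so the optimal mix uses at most two foods. The candidates are each food alone (scaled to the tighter of protein/calcium) and each pair with both constraints tight.
cheddar only: max(20/7, 290/154) = 2.857 servings → $1.86.
sunflower seeds only: max(20/7, 290/44) = 6.591 servings → $4.28.
whole-barley bread only: max(20/5, 290/41) = 7.073 servings → $2.12.
cheddar + sunflower seeds with both tight: 1.494 servings and 1.364 servings → $1.86.
cheddar + whole-barley bread with both tight: 1.304 servings and 2.174 servings → $1.50.
sunflower seeds + whole-barley bread: intersection lies outside the first quadrant.
So the least-cost plan costs $1.50.

$1.50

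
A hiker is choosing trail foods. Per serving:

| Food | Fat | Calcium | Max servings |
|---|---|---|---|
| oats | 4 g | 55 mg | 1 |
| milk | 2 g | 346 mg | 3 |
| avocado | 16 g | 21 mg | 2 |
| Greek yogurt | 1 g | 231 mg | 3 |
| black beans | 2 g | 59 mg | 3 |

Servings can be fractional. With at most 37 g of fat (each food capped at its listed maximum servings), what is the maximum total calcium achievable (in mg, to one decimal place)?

1986.6 mg

Calcium per g fat: Greek yogurt 231, milk 173, black beans 29.5, oats 13.75, avocado 1.312.
Take 3 servings of Greek yogurt: uses 3 g fat, +693.0 mg calcium (running total 693.0 mg).
Take 3 servings of milk: uses 6 g fat, +1038.0 mg calcium (running total 1731.0 mg).
Take 3 servings of black beans: uses 6 g fat, +177.0 mg calcium (running total 1908.0 mg).
Take 1 serving of oats: uses 4 g fat, +55.0 mg calcium (running total 1963.0 mg).
Take 1.125 servings of avocado: uses 18 g fat, +23.6 mg calcium (running total 1986.6 mg).
Filling greedily by calcium-per-g fat is optimal for one linear limit, giving 1986.6 mg.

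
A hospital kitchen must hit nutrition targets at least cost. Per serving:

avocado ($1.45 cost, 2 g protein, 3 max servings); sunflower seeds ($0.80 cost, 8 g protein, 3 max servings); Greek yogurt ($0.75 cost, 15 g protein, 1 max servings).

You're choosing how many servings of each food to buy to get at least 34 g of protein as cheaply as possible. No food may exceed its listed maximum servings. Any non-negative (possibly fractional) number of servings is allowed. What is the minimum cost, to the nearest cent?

$2.65

Cost per g of protein: Greek yogurt $0.0500, sunflower seeds $0.1000, avocado $0.7250.
Take 1 serving of Greek yogurt: +15.0 g protein for $0.75 (total $0.75, still need 19.0 g).
Take 2.375 servings of sunflower seeds: +19.0 g protein for $1.90 (total $2.65, still need 0.0 g).
Greedy by cheapest-per-g is optimal for a single linear constraint, so the minimum cost is $2.65.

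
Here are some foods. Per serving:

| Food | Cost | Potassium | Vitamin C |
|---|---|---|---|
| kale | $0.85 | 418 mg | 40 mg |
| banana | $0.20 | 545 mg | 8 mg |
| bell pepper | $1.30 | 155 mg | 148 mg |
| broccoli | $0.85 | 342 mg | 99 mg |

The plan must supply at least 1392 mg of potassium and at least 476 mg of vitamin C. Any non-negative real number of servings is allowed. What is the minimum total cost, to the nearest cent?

An LP optimum is at a vertex; with two nutrient constraints at most two foods are used. Check each candidate.
kale only: max(1392/418, 476/40) = 11.9 servings → $10.12.
banana only: max(1392/545, 476/8) = 59.5 servings → $11.90.
bell pepper only: max(1392/155, 476/148) = 8.981 servings → $11.67.
broccoli only: max(1392/342, 476/99) = 4.808 servings → $4.09.
kale + banana: intersection lies outside the first quadrant.
kale + bell pepper with both tight: 2.376 servings and 2.574 servings → $5.37.
kale + broccoli: intersection lies outside the first quadrant.
banana + bell pepper with both tight: 1.665 servings and 3.126 servings → $4.40.
banana + broccoli with both targets exact would need a negative amount; discard.
bell pepper + broccoli with both tight: 0.7083 servings and 3.749 servings → $4.11.
So the least-cost plan costs $4.09.

$4.09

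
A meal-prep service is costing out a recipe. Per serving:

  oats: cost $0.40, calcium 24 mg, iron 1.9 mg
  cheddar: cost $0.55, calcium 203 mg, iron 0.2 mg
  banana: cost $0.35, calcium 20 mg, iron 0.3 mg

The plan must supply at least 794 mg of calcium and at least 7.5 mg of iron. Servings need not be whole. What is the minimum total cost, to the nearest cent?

A basic optimal solution has at most two foods positive. Try each food alone and each pair with both targets met exactly.
oats only: max(794/24, 7.5/1.9) = 33.08 servings → $13.23.
cheddar only: max(794/203, 7.5/0.2) = 37.5 servings → $20.62.
banana only: max(794/20, 7.5/0.3) = 39.7 servings → $13.89.
oats + cheddar with both tight: 3.58 servings and 3.488 servings → $3.35.
oats + banana: the both-tight solution has a negative serving — not a feasible corner.
cheddar + banana with both tight: 1.55 servings and 23.97 servings → $9.24.
The minimum over all feasible corners is $3.35.

$3.35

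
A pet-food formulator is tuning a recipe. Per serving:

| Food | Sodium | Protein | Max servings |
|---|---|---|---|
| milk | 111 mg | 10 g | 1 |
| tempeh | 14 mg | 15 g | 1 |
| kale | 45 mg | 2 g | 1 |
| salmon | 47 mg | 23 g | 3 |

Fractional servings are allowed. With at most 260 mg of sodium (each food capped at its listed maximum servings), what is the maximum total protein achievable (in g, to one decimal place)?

93.5 g

Protein per mg sodium: tempeh 1.071, salmon 0.4894, milk 0.09009, kale 0.04444.
Take 1 serving of tempeh: uses 14 mg sodium, +15.0 g protein (running total 15.0 g).
Take 3 servings of salmon: uses 141 mg sodium, +69.0 g protein (running total 84.0 g).
Take 0.9459 servings of milk: uses 105 mg sodium, +9.5 g protein (running total 93.5 g).
Greedy by best ratio exhausts the sodium allowance optimally: 93.5 g.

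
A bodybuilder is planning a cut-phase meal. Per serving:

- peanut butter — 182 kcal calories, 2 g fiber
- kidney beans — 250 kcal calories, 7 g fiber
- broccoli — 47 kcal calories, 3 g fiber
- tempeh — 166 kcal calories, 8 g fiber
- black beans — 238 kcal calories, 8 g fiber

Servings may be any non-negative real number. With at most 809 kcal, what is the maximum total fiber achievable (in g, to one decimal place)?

51.6 g

Fiber per kcal: broccoli 0.06383, tempeh 0.04819, black beans 0.03361, kidney beans 0.028, peanut butter 0.01099.
With no serving limits, spend the whole calories allowance on broccoli: 809 kcal / 47 kcal × 3 g = 51.6 g.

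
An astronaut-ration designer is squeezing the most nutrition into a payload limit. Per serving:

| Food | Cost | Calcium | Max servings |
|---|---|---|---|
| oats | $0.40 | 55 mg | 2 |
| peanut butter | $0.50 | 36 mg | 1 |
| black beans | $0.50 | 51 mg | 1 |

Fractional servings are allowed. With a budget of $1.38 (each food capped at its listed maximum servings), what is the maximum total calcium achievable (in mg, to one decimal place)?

Calcium per dollar: oats 137.5, black beans 102, peanut butter 72.
Take 2 servings of oats: spends $0.80, +110.0 mg calcium (running total 110.0 mg).
Take 1 serving of black beans: spends $0.50, +51.0 mg calcium (running total 161.0 mg).
Take 0.16 servings of peanut butter: spends $0.08, +5.8 mg calcium (running total 166.8 mg).
Filling greedily by calcium-per-dollar is optimal for one linear limit, giving 166.8 mg.

166.8 mg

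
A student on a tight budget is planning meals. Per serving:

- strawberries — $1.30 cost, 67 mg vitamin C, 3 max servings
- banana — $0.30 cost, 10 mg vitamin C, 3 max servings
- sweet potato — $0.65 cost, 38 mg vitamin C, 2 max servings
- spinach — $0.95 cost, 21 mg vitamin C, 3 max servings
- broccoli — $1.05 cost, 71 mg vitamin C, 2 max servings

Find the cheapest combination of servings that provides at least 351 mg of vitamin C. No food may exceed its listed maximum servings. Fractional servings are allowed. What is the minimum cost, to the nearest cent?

Cost per mg of vitamin C: broccoli $0.0148, sweet potato $0.0171, strawberries $0.0194, banana $0.0300, spinach $0.0452.
Take 2 servings of broccoli: +142.0 mg vitamin C for $2.10 (total $2.10, still need 209.0 mg).
Take 2 servings of sweet potato: +76.0 mg vitamin C for $1.30 (total $3.40, still need 133.0 mg).
Take 1.985 servings of strawberries: +133.0 mg vitamin C for $2.58 (total $5.98, still need 0.0 mg).
Greedy by cheapest-per-mg is optimal for a single linear constraint, so the minimum cost is $5.98.

$5.98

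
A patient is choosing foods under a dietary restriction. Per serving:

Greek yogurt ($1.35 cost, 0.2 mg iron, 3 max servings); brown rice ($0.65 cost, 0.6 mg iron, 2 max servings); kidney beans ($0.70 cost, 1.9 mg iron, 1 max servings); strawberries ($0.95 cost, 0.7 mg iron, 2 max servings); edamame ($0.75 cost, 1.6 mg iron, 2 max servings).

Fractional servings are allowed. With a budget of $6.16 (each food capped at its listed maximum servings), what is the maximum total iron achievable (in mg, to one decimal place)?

7.8 mg

Iron per dollar: kidney beans 2.714, edamame 2.133, brown rice 0.9231, strawberries 0.7368, Greek yogurt 0.1481.
Take 1 serving of kidney beans: spends $0.70, +1.9 mg iron (running total 1.9 mg).
Take 2 servings of edamame: spends $1.50, +3.2 mg iron (running total 5.1 mg).
Take 2 servings of brown rice: spends $1.30, +1.2 mg iron (running total 6.3 mg).
Take 2 servings of strawberries: spends $1.90, +1.4 mg iron (running total 7.7 mg).
Take 0.563 servings of Greek yogurt: spends $0.76, +0.1 mg iron (running total 7.8 mg).
Filling greedily by iron-per-dollar is optimal for one linear limit, giving 7.8 mg.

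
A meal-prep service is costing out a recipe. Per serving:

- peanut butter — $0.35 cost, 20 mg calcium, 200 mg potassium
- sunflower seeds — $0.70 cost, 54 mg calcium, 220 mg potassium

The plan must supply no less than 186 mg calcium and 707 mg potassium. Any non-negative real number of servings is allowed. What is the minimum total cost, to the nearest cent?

Minimising a linear cost over {calcium ≥ 186, potassium ≥ 707, servings ≥ 0} — the optimum is at a vertex, using one or two foods.
peanut butter only: max(186/20, 707/200) = 9.3 servings → $3.25.
sunflower seeds only: max(186/54, 707/220) = 3.444 servings → $2.41.
peanut butter + sunflower seeds: the both-tight solution has a negative serving — not a feasible corner.
Cheapest feasible corner: $2.41.

$2.41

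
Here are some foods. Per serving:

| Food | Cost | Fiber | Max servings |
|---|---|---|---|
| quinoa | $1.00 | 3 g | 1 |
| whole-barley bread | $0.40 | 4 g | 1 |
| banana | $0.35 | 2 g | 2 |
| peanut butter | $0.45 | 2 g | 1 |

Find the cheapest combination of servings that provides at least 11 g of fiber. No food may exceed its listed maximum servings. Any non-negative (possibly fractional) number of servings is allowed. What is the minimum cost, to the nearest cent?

Cost per g of fiber: whole-barley bread $0.1000, banana $0.1750, peanut butter $0.2250, quinoa $0.3333.
Take 1 serving of whole-barley bread: +4.0 g fiber for $0.40 (total $0.40, still need 7.0 g).
Take 2 servings of banana: +4.0 g fiber for $0.70 (total $1.10, still need 3.0 g).
Take 1 serving of peanut butter: +2.0 g fiber for $0.45 (total $1.55, still need 1.0 g).
Take 0.3333 servings of quinoa: +1.0 g fiber for $0.33 (total $1.88, still need 0.0 g).
Filling from the cheapest source first is optimal under one linear minimum: $1.88.

$1.88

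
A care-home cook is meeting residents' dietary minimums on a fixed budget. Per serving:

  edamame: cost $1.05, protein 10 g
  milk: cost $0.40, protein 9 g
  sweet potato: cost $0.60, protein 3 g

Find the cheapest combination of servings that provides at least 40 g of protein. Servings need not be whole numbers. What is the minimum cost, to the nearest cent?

$1.78

Cost per g of protein: milk $0.0444, edamame $0.1050, sweet potato $0.2000.
With no serving limits, use only milk: 40 g / 9 g = 4.444 servings × $0.40 = $1.78.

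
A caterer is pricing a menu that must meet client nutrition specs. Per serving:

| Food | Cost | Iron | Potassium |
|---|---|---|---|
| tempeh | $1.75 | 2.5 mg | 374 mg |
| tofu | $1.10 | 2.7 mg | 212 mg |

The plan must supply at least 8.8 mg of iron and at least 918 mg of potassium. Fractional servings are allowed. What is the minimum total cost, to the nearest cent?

With two linear requirements the optimum uses one or two foods; enumerate the corners.
tempeh only: max(8.8/2.5, 918/374) = 3.52 servings → $6.16.
tofu only: max(8.8/2.7, 918/212) = 4.33 servings → $4.76.
tempeh + tofu with both tight: 1.278 servings and 2.076 servings → $4.52.
So the least-cost plan costs $4.52.

$4.52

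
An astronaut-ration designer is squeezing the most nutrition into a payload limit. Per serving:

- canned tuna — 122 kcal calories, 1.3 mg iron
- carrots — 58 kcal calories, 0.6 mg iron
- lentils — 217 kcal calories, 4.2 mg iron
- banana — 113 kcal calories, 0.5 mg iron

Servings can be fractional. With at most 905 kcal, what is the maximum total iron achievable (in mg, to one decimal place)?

Iron per kcal: lentils 0.01935, canned tuna 0.01066, carrots 0.01034, banana 0.004425.
With no serving limits, spend the whole calories allowance on lentils: 905 kcal / 217 kcal × 4.2 mg = 17.5 mg.

17.5 mg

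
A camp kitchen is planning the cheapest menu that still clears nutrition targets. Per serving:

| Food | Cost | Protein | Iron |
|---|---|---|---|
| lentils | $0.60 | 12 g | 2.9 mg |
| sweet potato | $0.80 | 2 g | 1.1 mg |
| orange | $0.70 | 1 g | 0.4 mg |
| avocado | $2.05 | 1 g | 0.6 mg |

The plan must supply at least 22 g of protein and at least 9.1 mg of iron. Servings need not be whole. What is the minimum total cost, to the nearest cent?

An LP optimum is at a vertex; with two nutrient constraints at most two foods are used. Check each candidate.
lentils only: max(22/12, 9.1/2.9) = 3.138 servings → $1.88.
sweet potato only: max(22/2, 9.1/1.1) = 11 servings → $8.80.
orange only: max(22/1, 9.1/0.4) = 22.75 servings → $15.93.
avocado only: max(22/1, 9.1/0.6) = 22 servings → $45.10.
lentils + sweet potato with both tight: 0.8108 servings and 6.135 servings → $5.39.
lentils + orange: intersection lies outside the first quadrant.
lentils + avocado with both tight: 0.9535 servings and 10.56 servings → $22.22.
sweet potato + orange with both tight: 1 serving and 20 servings → $14.80.
sweet potato + avocado with both targets exact would need a negative amount; discard.
orange + avocado with both tight: 20.5 servings and 1.5 servings → $17.43.
Cheapest feasible corner: $1.88.

$1.88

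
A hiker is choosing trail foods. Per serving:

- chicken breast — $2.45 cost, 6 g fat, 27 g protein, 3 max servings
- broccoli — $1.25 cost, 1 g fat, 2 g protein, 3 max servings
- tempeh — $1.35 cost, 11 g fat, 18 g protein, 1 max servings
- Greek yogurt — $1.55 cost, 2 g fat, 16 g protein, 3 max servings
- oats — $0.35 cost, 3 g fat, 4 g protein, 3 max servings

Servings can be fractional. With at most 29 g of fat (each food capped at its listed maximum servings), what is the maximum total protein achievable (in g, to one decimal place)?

138.3 g

Protein per g fat: Greek yogurt 8, chicken breast 4.5, broccoli 2, tempeh 1.636, oats 1.333.
Take 3 servings of Greek yogurt: uses 6 g fat, +48.0 g protein (running total 48.0 g).
Take 3 servings of chicken breast: uses 18 g fat, +81.0 g protein (running total 129.0 g).
Take 3 servings of broccoli: uses 3 g fat, +6.0 g protein (running total 135.0 g).
Take 0.1818 servings of tempeh: uses 2 g fat, +3.3 g protein (running total 138.3 g).
Filling greedily by protein-per-g fat is optimal for one linear limit, giving 138.3 g.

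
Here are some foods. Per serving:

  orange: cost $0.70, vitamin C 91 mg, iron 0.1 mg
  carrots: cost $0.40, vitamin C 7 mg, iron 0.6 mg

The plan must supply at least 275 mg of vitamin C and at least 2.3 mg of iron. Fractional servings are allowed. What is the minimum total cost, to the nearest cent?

$3.28

Two binding constraints pin down two serving amounts, so the optimal mix uses at most two foods. The candidates are each food alone (scaled to the tighter of vitamin C/iron) and each pair with both constraints tight.
orange only: max(275/91, 2.3/0.1) = 23 servings → $16.10.
carrots only: max(275/7, 2.3/0.6) = 39.29 servings → $15.71.
orange + carrots with both tight: 2.763 servings and 3.373 servings → $3.28.
So the least-cost plan costs $3.28.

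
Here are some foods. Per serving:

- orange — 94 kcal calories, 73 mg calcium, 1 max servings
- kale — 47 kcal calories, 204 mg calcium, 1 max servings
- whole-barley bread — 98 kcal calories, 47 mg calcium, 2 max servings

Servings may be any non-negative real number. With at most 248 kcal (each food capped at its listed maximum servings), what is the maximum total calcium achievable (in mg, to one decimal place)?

Calcium per kcal: kale 4.34, orange 0.7766, whole-barley bread 0.4796.
Take 1 serving of kale: uses 47 kcal, +204.0 mg calcium (running total 204.0 mg).
Take 1 serving of orange: uses 94 kcal, +73.0 mg calcium (running total 277.0 mg).
Take 1.092 servings of whole-barley bread: uses 107 kcal, +51.3 mg calcium (running total 328.3 mg).
Greedy by best ratio exhausts the calories allowance optimally: 328.3 mg.

328.3 mg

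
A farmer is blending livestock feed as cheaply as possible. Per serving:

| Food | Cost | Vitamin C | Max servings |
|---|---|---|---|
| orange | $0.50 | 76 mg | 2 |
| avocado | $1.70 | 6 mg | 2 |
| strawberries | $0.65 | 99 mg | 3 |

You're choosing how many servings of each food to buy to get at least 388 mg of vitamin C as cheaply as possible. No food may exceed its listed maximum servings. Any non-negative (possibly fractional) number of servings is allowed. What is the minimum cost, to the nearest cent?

Cost per mg of vitamin C: strawberries $0.0066, orange $0.0066, avocado $0.2833.
Take 3 servings of strawberries: +297.0 mg vitamin C for $1.95 (total $1.95, still need 91.0 mg).
Take 1.197 servings of orange: +91.0 mg vitamin C for $0.60 (total $2.55, still need 0.0 mg).
Greedy by cheapest-per-mg is optimal for a single linear constraint, so the minimum cost is $2.55.

$2.55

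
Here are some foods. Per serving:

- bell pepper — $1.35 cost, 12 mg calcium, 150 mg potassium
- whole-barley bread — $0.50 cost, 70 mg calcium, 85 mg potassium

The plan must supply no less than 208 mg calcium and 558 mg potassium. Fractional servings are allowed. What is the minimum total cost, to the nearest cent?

Compare the cost at each extreme point of the feasible region.
bell pepper only: max(208/12, 558/150) = 17.33 servings → $23.40.
whole-barley bread only: max(208/70, 558/85) = 6.565 servings → $3.28.
bell pepper + whole-barley bread with both tight: 2.255 servings and 2.585 servings → $4.34.
Cheapest feasible corner: $3.28.

$3.28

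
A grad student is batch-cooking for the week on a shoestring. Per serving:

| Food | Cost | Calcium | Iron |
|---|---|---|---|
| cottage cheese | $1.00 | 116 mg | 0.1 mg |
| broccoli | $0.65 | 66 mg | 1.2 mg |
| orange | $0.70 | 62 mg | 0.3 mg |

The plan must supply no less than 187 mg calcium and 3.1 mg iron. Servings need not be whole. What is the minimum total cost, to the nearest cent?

Two binding constraints pin down two serving amounts, so the optimal mix uses at most two foods. The candidates are each food alone (scaled to the tighter of calcium/iron) and each pair with both constraints tight.
cottage cheese only: max(187/116, 3.1/0.1) = 31 servings → $31.00.
broccoli only: max(187/66, 3.1/1.2) = 2.833 servings → $1.84.
orange only: max(187/62, 3.1/0.3) = 10.33 servings → $7.23.
cottage cheese + broccoli with both tight: 0.1493 servings and 2.571 servings → $1.82.
cottage cheese + orange with both targets exact would need a negative amount; discard.
broccoli + orange with both tight: 2.493 servings and 0.3626 servings → $1.87.
The minimum over all feasible corners is $1.82.

$1.82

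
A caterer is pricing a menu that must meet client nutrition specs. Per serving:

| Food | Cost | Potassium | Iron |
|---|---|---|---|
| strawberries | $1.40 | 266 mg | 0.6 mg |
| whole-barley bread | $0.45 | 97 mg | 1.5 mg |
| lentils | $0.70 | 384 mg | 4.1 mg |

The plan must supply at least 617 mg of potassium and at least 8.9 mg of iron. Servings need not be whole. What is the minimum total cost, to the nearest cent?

$1.52

The cheapest plan sits at a corner of the feasible region — with two constraints it uses at most two foods.
strawberries only: max(617/266, 8.9/0.6) = 14.83 servings → $20.77.
whole-barley bread only: max(617/97, 8.9/1.5) = 6.361 servings → $2.86.
lentils only: max(617/384, 8.9/4.1) = 2.171 servings → $1.52.
strawberries + whole-barley bread with both tight: 0.1825 servings and 5.86 servings → $2.89.
strawberries + lentils with both targets exact would need a negative amount; discard.
whole-barley bread + lentils with both tight: 4.98 servings and 0.3489 servings → $2.49.
So the least-cost plan costs $1.52.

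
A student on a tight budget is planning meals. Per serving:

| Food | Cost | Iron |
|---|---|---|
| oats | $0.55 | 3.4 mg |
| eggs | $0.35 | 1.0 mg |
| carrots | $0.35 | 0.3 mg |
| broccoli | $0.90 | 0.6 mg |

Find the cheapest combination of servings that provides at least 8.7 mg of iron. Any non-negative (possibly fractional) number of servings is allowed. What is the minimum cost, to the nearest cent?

$1.41

Cost per mg of iron: oats $0.1618, eggs $0.3500, carrots $1.1667, broccoli $1.5000.
With no serving limits, use only oats: 8.7 mg / 3.4 mg = 2.559 servings × $0.55 = $1.41.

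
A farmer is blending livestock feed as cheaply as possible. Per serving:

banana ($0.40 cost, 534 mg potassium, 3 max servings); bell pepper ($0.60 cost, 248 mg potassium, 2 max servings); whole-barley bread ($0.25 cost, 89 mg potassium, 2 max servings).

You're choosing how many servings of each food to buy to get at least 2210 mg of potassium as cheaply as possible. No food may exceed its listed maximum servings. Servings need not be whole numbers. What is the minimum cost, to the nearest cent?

$2.71

Cost per mg of potassium: banana $0.0007, bell pepper $0.0024, whole-barley bread $0.0028.
Take 3 servings of banana: +1602.0 mg potassium for $1.20 (total $1.20, still need 608.0 mg).
Take 2 servings of bell pepper: +496.0 mg potassium for $1.20 (total $2.40, still need 112.0 mg).
Take 1.258 servings of whole-barley bread: +112.0 mg potassium for $0.31 (total $2.71, still need 0.0 mg).
Filling from the cheapest source first is optimal under one linear minimum: $2.71.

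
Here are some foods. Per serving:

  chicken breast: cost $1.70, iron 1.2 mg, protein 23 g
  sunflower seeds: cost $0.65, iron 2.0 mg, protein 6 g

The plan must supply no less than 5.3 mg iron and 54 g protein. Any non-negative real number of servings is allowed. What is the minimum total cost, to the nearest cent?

The cheapest plan sits at a corner of the feasible region — with two constraints it uses at most two foods.
chicken breast only: max(5.3/1.2, 54/23) = 4.417 servings → $7.51.
sunflower seeds only: max(5.3/2.0, 54/6) = 9 servings → $5.85.
chicken breast + sunflower seeds with both tight: 1.964 servings and 1.472 servings → $4.30.
The minimum over all feasible corners is $4.30.

$4.30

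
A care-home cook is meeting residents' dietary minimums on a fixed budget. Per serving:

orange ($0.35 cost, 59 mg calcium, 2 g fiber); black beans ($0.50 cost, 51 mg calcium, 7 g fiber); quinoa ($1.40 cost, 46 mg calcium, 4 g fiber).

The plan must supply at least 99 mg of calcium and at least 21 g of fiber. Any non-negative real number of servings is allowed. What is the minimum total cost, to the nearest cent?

$1.50

orange only: max(99/59, 21/2) = 10.5 servings → $3.67.
black beans only: max(99/51, 21/7) = 3 servings → $1.50.
quinoa only: max(99/46, 21/4) = 5.25 servings → $7.35.
orange + black beans with both targets exact would need a negative amount; discard.
orange + quinoa: intersection lies outside the first quadrant.
black beans + quinoa with both targets exact would need a negative amount; discard.
The minimum over all feasible corners is $1.50.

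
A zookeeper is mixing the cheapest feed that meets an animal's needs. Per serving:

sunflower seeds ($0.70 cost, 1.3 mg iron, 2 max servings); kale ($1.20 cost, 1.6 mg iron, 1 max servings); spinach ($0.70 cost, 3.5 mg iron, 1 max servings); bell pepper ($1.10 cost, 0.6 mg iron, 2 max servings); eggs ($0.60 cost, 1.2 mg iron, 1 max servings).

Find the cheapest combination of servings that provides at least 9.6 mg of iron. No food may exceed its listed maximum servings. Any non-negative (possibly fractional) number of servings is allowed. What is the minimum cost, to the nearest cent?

Cost per mg of iron: spinach $0.2000, eggs $0.5000, sunflower seeds $0.5385, kale $0.7500, bell pepper $1.8333.
Take 1 serving of spinach: +3.5 mg iron for $0.70 (total $0.70, still need 6.1 mg).
Take 1 serving of eggs: +1.2 mg iron for $0.60 (total $1.30, still need 4.9 mg).
Take 2 servings of sunflower seeds: +2.6 mg iron for $1.40 (total $2.70, still need 2.3 mg).
Take 1 serving of kale: +1.6 mg iron for $1.20 (total $3.90, still need 0.7 mg).
Take 1.167 servings of bell pepper: +0.7 mg iron for $1.28 (total $5.18, still need 0.0 mg).
Greedy by cheapest-per-mg is optimal for a single linear constraint, so the minimum cost is $5.18.

$5.18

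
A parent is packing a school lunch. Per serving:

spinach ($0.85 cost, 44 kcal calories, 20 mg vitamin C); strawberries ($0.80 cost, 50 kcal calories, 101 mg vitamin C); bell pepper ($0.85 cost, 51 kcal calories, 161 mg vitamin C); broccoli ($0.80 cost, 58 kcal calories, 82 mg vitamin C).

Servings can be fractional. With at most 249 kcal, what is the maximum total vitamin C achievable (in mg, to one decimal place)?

Vitamin C per kcal: bell pepper 3.157, strawberries 2.02, broccoli 1.414, spinach 0.4545.
With no serving limits, spend the whole calories allowance on bell pepper: 249 kcal / 51 kcal × 161 mg = 786.1 mg.

786.1 mg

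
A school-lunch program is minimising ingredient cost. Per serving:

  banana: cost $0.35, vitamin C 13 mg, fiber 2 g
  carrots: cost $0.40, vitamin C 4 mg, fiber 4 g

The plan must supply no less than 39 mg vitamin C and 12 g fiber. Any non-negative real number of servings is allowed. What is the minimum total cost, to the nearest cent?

$1.57

Compare the cost at each extreme point of the feasible region.
banana only: max(39/13, 12/2) = 6 servings → $2.10.
carrots only: max(39/4, 12/4) = 9.75 servings → $3.90.
banana + carrots with both tight: 2.455 servings and 1.773 servings → $1.57.
The minimum over all feasible corners is $1.57.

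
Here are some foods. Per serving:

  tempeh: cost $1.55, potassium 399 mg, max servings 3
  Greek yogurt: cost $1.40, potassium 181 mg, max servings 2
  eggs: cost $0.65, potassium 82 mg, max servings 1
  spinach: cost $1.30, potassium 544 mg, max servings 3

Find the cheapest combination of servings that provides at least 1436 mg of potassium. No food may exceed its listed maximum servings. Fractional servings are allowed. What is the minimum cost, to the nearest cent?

$3.43

Cost per mg of potassium: spinach $0.0024, tempeh $0.0039, Greek yogurt $0.0077, eggs $0.0079.
Take 2.64 servings of spinach: +1436.0 mg potassium for $3.43 (total $3.43, still need 0.0 mg).
Greedy by cheapest-per-mg is optimal for a single linear constraint, so the minimum cost is $3.43.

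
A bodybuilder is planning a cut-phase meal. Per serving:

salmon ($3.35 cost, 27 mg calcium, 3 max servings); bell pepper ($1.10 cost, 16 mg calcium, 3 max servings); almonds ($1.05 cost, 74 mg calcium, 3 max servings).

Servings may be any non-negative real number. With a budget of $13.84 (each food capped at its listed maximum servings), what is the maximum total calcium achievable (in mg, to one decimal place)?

329.6 mg

Calcium per dollar: almonds 70.48, bell pepper 14.55, salmon 8.06.
Take 3 servings of almonds: spends $3.15, +222.0 mg calcium (running total 222.0 mg).
Take 3 servings of bell pepper: spends $3.30, +48.0 mg calcium (running total 270.0 mg).
Take 2.206 servings of salmon: spends $7.39, +59.6 mg calcium (running total 329.6 mg).
Greedy by best ratio exhausts the cost allowance optimally: 329.6 mg.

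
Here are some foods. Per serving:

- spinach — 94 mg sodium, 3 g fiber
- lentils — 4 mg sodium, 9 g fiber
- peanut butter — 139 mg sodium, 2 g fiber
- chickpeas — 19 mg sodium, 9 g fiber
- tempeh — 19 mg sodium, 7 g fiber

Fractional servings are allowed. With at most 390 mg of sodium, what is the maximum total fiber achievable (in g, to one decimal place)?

877.5 g

Fiber per mg sodium: lentils 2.25, chickpeas 0.4737, tempeh 0.3684, spinach 0.03191, peanut butter 0.01439.
With no serving limits, spend the whole sodium allowance on lentils: 390 mg / 4 mg × 9 g = 877.5 g.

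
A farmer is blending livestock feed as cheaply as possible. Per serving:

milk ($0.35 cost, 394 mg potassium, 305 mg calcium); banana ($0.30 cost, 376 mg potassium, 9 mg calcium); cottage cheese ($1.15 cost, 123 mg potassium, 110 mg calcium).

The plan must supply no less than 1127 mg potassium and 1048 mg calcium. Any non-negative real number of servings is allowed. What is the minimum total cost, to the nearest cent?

$1.20

An LP optimum is at a vertex; with two nutrient constraints at most two foods are used. Check each candidate.
milk only: max(1127/394, 1048/305) = 3.436 servings → $1.20.
banana only: max(1127/376, 1048/9) = 116.4 servings → $34.93.
cottage cheese only: max(1127/123, 1048/110) = 9.527 servings → $10.96.
milk + banana: intersection lies outside the first quadrant.
milk + cottage cheese: the both-tight solution has a negative serving — not a feasible corner.
banana + cottage cheese: intersection lies outside the first quadrant.
So the least-cost plan costs $1.20.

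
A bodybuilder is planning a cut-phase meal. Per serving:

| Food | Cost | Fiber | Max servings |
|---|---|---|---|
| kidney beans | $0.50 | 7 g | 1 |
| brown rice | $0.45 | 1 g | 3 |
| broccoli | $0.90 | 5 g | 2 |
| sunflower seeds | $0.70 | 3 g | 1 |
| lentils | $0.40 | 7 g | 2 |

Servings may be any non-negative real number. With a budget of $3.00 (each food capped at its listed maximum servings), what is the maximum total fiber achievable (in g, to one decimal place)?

30.4 g

Fiber per dollar: lentils 17.5, kidney beans 14, broccoli 5.556, sunflower seeds 4.286, brown rice 2.222.
Take 2 servings of lentils: spends $0.80, +14.0 g fiber (running total 14.0 g).
Take 1 serving of kidney beans: spends $0.50, +7.0 g fiber (running total 21.0 g).
Take 1.889 servings of broccoli: spends $1.70, +9.4 g fiber (running total 30.4 g).
Filling greedily by fiber-per-dollar is optimal for one linear limit, giving 30.4 g.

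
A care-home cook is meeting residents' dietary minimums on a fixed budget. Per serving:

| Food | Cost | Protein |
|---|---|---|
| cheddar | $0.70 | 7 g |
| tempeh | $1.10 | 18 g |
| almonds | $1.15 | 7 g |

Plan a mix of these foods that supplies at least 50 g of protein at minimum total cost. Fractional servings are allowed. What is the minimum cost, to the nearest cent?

$3.06

Cost per g of protein: tempeh $0.0611, cheddar $0.1000, almonds $0.1643.
With no serving limits, use only tempeh: 50 g / 18 g = 2.778 servings × $1.10 = $3.06.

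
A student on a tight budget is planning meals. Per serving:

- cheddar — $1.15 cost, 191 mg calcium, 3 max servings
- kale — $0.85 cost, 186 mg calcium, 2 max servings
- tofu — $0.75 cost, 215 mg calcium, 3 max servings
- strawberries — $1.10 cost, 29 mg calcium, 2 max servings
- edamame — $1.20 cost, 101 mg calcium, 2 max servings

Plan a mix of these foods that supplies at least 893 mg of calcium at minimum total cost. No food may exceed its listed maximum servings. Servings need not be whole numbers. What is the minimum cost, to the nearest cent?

$3.38

Cost per mg of calcium: tofu $0.0035, kale $0.0046, cheddar $0.0060, edamame $0.0119, strawberries $0.0379.
Take 3 servings of tofu: +645.0 mg calcium for $2.25 (total $2.25, still need 248.0 mg).
Take 1.333 servings of kale: +248.0 mg calcium for $1.13 (total $3.38, still need 0.0 mg).
Filling from the cheapest source first is optimal under one linear minimum: $3.38.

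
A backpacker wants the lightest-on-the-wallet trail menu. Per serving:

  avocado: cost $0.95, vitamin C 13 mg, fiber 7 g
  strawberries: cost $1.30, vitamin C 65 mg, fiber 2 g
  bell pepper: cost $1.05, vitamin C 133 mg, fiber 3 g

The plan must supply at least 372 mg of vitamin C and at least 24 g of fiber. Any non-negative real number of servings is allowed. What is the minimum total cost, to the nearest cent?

avocado only: max(372/13, 24/7) = 28.62 servings → $27.18.
strawberries only: max(372/65, 24/2) = 12 servings → $15.60.
bell pepper only: max(372/133, 24/3) = 8 servings → $8.40.
avocado + strawberries with both tight: 1.902 servings and 5.343 servings → $8.75.
avocado + bell pepper with both tight: 2.327 servings and 2.57 servings → $4.91.
strawberries + bell pepper: intersection lies outside the first quadrant.
Cheapest feasible corner: $4.91.

$4.91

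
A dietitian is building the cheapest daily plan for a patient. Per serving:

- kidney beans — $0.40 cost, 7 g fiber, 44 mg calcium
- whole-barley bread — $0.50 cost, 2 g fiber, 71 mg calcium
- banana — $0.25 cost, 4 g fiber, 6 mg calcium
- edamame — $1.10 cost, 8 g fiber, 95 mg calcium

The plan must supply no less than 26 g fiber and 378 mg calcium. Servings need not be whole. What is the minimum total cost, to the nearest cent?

$2.90

Check every corner: each single food scaled to meet both minima, and each pair solved so both constraints bind.
kidney beans only: max(26/7, 378/44) = 8.591 servings → $3.44.
whole-barley bread only: max(26/2, 378/71) = 13 servings → $6.50.
banana only: max(26/4, 378/6) = 63 servings → $15.75.
edamame only: max(26/8, 378/95) = 3.979 servings → $4.38.
kidney beans + whole-barley bread with both tight: 2.665 servings and 3.672 servings → $2.90.
kidney beans + banana: the both-tight solution has a negative serving — not a feasible corner.
kidney beans + edamame: the both-tight solution has a negative serving — not a feasible corner.
whole-barley bread + banana with both tight: 4.985 servings and 4.007 servings → $3.49.
whole-barley bread + edamame with both tight: 1.466 servings and 2.884 servings → $3.90.
banana + edamame with both targets exact would need a negative amount; discard.
Cheapest feasible corner: $2.90.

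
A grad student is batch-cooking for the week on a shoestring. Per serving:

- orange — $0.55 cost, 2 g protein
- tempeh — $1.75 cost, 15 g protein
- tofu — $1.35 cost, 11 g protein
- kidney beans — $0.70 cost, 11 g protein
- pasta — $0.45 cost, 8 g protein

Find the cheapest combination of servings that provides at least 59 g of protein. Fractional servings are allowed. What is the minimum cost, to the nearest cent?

$3.32

Cost per g of protein: pasta $0.0563, kidney beans $0.0636, tempeh $0.1167, tofu $0.1227, orange $0.2750.
With no serving limits, use only pasta: 59 g / 8 g = 7.375 servings × $0.45 = $3.32.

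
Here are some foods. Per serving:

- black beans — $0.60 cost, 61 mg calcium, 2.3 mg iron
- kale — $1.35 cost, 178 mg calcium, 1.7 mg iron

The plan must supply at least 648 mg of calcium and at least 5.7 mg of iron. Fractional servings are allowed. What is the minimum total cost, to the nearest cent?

$4.91

Minimising a linear cost over {calcium ≥ 648, iron ≥ 5.7, servings ≥ 0} — the optimum is at a vertex, using one or two foods.
black beans only: max(648/61, 5.7/2.3) = 10.62 servings → $6.37.
kale only: max(648/178, 5.7/1.7) = 3.64 servings → $4.91.
black beans + kale: the both-tight solution has a negative serving — not a feasible corner.
The minimum over all feasible corners is $4.91.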